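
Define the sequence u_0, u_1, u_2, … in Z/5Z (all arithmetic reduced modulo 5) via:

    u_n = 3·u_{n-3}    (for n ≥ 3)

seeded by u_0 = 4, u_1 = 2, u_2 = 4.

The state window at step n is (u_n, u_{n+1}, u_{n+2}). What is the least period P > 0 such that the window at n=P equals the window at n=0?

12

n=0: window = (4, 2, 4)
n=1: window = (2, 4, 2)
n=2: window = (4, 2, 1)
n=3: window = (2, 1, 2)
n=4: window = (1, 2, 1)
n=5: window = (2, 1, 3)
n=6: window = (1, 3, 1)
n=7: window = (3, 1, 3)
n=8: window = (1, 3, 4)
n=9: window = (3, 4, 3)
n=10: window = (4, 3, 4)
n=11: window = (3, 4, 2)
n=12: window = (4, 2, 4)
window at n=12 equals window at n=0 → period = 12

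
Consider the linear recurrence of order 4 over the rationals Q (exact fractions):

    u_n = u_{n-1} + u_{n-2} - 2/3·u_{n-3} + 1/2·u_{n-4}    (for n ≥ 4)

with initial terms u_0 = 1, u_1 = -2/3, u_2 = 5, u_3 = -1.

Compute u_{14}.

u_4 = 1·-1 + 1·5 + -2/3·-2/3 + 1/2·1 = 89/18
u_5 = 1·89/18 + 1·-1 + -2/3·5 + 1/2·-2/3 = 5/18
u_6 = 1·5/18 + 1·89/18 + -2/3·-1 + 1/2·5 = 151/18
u_7 = 1·151/18 + 1·5/18 + -2/3·89/18 + 1/2·-1 = 263/54
u_8 = 1·263/54 + 1·151/18 + -2/3·5/18 + 1/2·89/18 = 1679/108
u_9 = 1·1679/108 + 1·263/54 + -2/3·151/18 + 1/2·5/18 = 404/27
u_10 = 1·404/27 + 1·1679/108 + -2/3·263/54 + 1/2·151/18 = 2548/81
u_11 = 1·2548/81 + 1·404/27 + -2/3·1679/108 + 1/2·263/54 = 4157/108
u_12 = 1·4157/108 + 1·2548/81 + -2/3·404/27 + 1/2·1679/108 = 14633/216
u_13 = 1·14633/216 + 1·4157/108 + -2/3·2548/81 + 1/2·404/27 = 180299/1944
u_14 = 1·180299/1944 + 1·14633/216 + -2/3·4157/108 + 1/2·2548/81 = 36586/243

36586/243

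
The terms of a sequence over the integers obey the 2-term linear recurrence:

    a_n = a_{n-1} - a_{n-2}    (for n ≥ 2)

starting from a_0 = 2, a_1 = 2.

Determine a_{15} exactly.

a_2 = 1·2 + -1·2 = 0
a_3 = 1·0 + -1·2 = -2
a_4 = 1·-2 + -1·0 = -2
a_5 = 1·-2 + -1·-2 = 0
a_6 = 1·0 + -1·-2 = 2
a_7 = 1·2 + -1·0 = 2
(a_6, a_7) = (2, 2) = (a_0, a_1), so the sequence has period 6.
15 ≡ 3 (mod 6), hence a_15 = a_3 = -2.

-2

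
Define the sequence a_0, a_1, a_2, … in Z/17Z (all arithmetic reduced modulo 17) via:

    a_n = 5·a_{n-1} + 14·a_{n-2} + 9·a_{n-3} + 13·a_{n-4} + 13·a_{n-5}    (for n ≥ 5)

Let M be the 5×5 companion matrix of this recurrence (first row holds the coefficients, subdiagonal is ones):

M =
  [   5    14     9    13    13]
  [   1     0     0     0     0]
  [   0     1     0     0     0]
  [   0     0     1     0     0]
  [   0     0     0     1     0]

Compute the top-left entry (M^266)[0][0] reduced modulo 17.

12

(M^266)[0][0] is the top entry after applying M 266 times to the unit state (1, 0, 0, 0, 0). Equivalently it is h_{270} for the auxiliary sequence (h_n) obeying the same recurrence with h_4 = 1 and h_i = 0 for 0 ≤ i < 4:
h_5 = 5·1 + 14·0 + 9·0 + 13·0 + 13·0 = 5
h_6 = 5·5 + 14·1 + 9·0 + 13·0 + 13·0 = 5
h_7 = 5·5 + 14·5 + 9·1 + 13·0 + 13·0 = 2
h_8 = 5·2 + 14·5 + 9·5 + 13·1 + 13·0 = 2
h_9 = 5·2 + 14·2 + 9·5 + 13·5 + 13·1 = 8
h_10 = 5·8 + 14·2 + 9·2 + 13·5 + 13·5 = 12
Continuing the recurrence:
  h_11 = 9;  h_12 = 14;  h_13 = 9;  h_14 = 4;  h_15 = 1;  h_16 = 16
  h_17 = 4;  h_18 = 14;  h_19 = 12;  h_20 = 3;  h_21 = 8;  h_22 = 16
  h_23 = 13;  h_24 = 12;  h_25 = 2;  h_26 = 12;  h_27 = 12;  h_28 = 10
  h_29 = 15;  h_30 = 12;  h_31 = 9;  h_32 = 5;  h_33 = 6;  h_34 = 5
  h_35 = 2;  h_36 = 10;  h_37 = 11;  h_38 = 16;  h_39 = 7;  h_40 = 4
  h_41 = 8;  h_42 = 0;  h_43 = 5;  h_44 = 2;  h_45 = 15;  h_46 = 14
  h_47 = 6;  h_48 = 10;  h_49 = 5;  h_50 = 1;  h_51 = 0;  h_52 = 12
  h_53 = 9;  h_54 = 2;  h_55 = 2;  h_56 = 3;  h_57 = 11;  h_58 = 3
  h_59 = 10;  h_60 = 1;  h_61 = 14;  h_62 = 16;  h_63 = 12;  h_64 = 9
  h_65 = 8;  h_66 = 1;  h_67 = 1;  h_68 = 7;  h_69 = 7;  h_70 = 4
  h_71 = 3;  h_72 = 0;  h_73 = 5;  h_74 = 8;  h_75 = 14;  h_76 = 11
  h_77 = 14;  h_78 = 9;  h_79 = 14;  h_80 = 1;  h_81 = 12;  h_82 = 6
  h_83 = 13;  h_84 = 10;  h_85 = 13;  h_86 = 12;  h_87 = 1;  h_88 = 11
  h_89 = 0;  h_90 = 12;  h_91 = 5;  h_92 = 9;  h_93 = 9;  h_94 = 15
  h_95 = 10;  h_96 = 13;  h_97 = 13;  h_98 = 3;  h_99 = 10;  h_100 = 15
  h_101 = 2;  h_102 = 8;  h_103 = 15;  h_104 = 3;  h_105 = 8;  h_106 = 7
  h_107 = 14;  h_108 = 15;  h_109 = 1;  h_110 = 9;  h_111 = 8;  h_112 = 8
  h_113 = 16;  h_114 = 3;  h_115 = 5;  h_116 = 11;  h_117 = 5;  h_118 = 12
  h_119 = 10;  h_120 = 12;  h_121 = 6;  h_122 = 16;  h_123 = 14;  h_124 = 5
  h_125 = 4;  h_126 = 9;  h_127 = 9;  h_128 = 12;  h_129 = 10;  h_130 = 9
  h_131 = 0;  h_132 = 13;  h_133 = 7;  h_134 = 5;  h_135 = 0;  h_136 = 13
  h_137 = 13;  h_138 = 12;  h_139 = 16;  h_140 = 7;  h_141 = 8;  h_142 = 12
  h_143 = 4;  h_144 = 15;  h_145 = 9;  h_146 = 7;  h_147 = 11;  h_148 = 5
  h_149 = 10;  h_150 = 2;  h_151 = 4;  h_152 = 6;  h_153 = 10;  h_154 = 3
  h_155 = 15;  h_156 = 14;  h_157 = 5;  h_158 = 15;  h_159 = 12;  h_160 = 12
  h_161 = 15;  h_162 = 16;  h_163 = 1;  h_164 = 13;  h_165 = 13;  h_166 = 13
  h_167 = 7;  h_168 = 6;  h_169 = 5;  h_170 = 0;  h_171 = 10;  h_172 = 9
  h_173 = 5;  h_174 = 0;  h_175 = 9;  h_176 = 14;  h_177 = 4;  h_178 = 5
  h_179 = 1;  h_180 = 2;  h_181 = 14;  h_182 = 3;  h_183 = 1;  h_184 = 8
  h_185 = 0;  h_186 = 2;  h_187 = 15;  h_188 = 16;  h_189 = 4;  h_190 = 14
  h_191 = 15;  h_192 = 13;  h_193 = 15;  h_194 = 14;  h_195 = 9;  h_196 = 9
  h_197 = 15;  h_198 = 13;  h_199 = 9;  h_200 = 1;  h_201 = 16;  h_202 = 12
  h_203 = 1;  h_204 = 5;  h_205 = 11;  h_206 = 5;  h_207 = 2;  h_208 = 2
  h_209 = 2;  h_210 = 9;  h_211 = 12;  h_212 = 1;  h_213 = 0;  h_214 = 10
  h_215 = 9;  h_216 = 14;  h_217 = 10;  h_218 = 15;  h_219 = 10;  h_220 = 3
  h_221 = 7;  h_222 = 16;  h_223 = 3;  h_224 = 12;  h_225 = 2;  h_226 = 11
  h_227 = 13;  h_228 = 7;  h_229 = 5;  h_230 = 1;  h_231 = 8;  h_232 = 2
  h_233 = 15;  h_234 = 15;  h_235 = 12;  h_236 = 8;  h_237 = 3;  h_238 = 13
  h_239 = 3;  h_240 = 8;  h_241 = 2;  h_242 = 0;  h_243 = 2;  h_244 = 1
  h_245 = 10;  h_246 = 6;  h_247 = 1;  h_248 = 14;  h_249 = 9;  h_250 = 16
  h_251 = 15;  h_252 = 14;  h_253 = 9;  h_254 = 4;  h_255 = 12;  h_256 = 13
  h_257 = 7;  h_258 = 1;  h_259 = 3;  h_260 = 9;  h_261 = 16;  h_262 = 14
  h_263 = 2;  h_264 = 13;  h_265 = 0;  h_266 = 12;  h_267 = 11;  h_268 = 10
h_269 = 5·10 + 14·11 + 9·12 + 13·0 + 13·13 = 5
h_270 = 5·5 + 14·10 + 9·11 + 13·12 + 13·0 = 12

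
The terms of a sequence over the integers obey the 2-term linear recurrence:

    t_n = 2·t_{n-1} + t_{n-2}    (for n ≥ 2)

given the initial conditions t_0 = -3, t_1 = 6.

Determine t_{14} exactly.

384309

t_2 = 2·6 + 1·-3 = 9
t_3 = 2·9 + 1·6 = 24
t_4 = 2·24 + 1·9 = 57
t_5 = 2·57 + 1·24 = 138
t_6 = 2·138 + 1·57 = 333
t_7 = 2·333 + 1·138 = 804
t_8 = 2·804 + 1·333 = 1941
t_9 = 2·1941 + 1·804 = 4686
t_10 = 2·4686 + 1·1941 = 11313
t_11 = 2·11313 + 1·4686 = 27312
t_12 = 2·27312 + 1·11313 = 65937
t_13 = 2·65937 + 1·27312 = 159186
t_14 = 2·159186 + 1·65937 = 384309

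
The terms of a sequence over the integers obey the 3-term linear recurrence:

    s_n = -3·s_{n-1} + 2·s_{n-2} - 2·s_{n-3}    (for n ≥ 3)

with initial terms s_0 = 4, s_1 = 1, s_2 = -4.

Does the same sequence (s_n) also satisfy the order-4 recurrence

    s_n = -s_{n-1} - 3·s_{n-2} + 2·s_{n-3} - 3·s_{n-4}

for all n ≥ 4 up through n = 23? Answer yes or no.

Terms s_0..s_23: 4, 1, -4, 6, -28, 104, -380, 1404, -5180, 19108, -70492, 260052, -959356, 3539156, -13056284, 48165876, -177688508, 655509844, -2418238300, 8921111604, -32910831100, 121411193108, -447897464732, 1652336442612
n=4: candidate gives -4, actual s_4 = -28 ✗

no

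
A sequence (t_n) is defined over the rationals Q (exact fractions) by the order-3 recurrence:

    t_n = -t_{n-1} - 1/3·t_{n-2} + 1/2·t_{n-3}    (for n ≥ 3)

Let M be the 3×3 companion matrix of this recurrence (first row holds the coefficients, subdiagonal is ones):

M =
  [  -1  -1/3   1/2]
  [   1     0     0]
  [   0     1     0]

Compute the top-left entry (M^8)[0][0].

289/324

(M^8)[0][0] is the top entry after applying M 8 times to the unit state (1, 0, 0). Equivalently it is h_{10} for the auxiliary sequence (h_n) obeying the same recurrence with h_2 = 1 and h_i = 0 for 0 ≤ i < 2:
h_3 = -1·1 + -1/3·0 + 1/2·0 = -1
h_4 = -1·-1 + -1/3·1 + 1/2·0 = 2/3
h_5 = -1·2/3 + -1/3·-1 + 1/2·1 = 1/6
h_6 = -1·1/6 + -1/3·2/3 + 1/2·-1 = -8/9
h_7 = -1·-8/9 + -1/3·1/6 + 1/2·2/3 = 7/6
h_8 = -1·7/6 + -1/3·-8/9 + 1/2·1/6 = -85/108
h_9 = -1·-85/108 + -1/3·7/6 + 1/2·-8/9 = -5/108
h_10 = -1·-5/108 + -1/3·-85/108 + 1/2·7/6 = 289/324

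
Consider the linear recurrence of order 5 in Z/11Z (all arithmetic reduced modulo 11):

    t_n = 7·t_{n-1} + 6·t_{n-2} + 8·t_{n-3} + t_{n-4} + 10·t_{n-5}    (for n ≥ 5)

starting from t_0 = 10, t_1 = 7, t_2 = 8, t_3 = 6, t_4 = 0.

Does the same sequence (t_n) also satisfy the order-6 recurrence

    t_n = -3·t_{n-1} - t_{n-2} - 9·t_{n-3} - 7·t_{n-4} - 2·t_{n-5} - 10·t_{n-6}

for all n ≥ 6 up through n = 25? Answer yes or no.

Terms t_0..t_25: 10, 7, 8, 6, 0, 9, 2, 0, 1, 10, 3, 10, 4, 0, 9, 3, 3, 8, 8, 1, 9, 6, 5, 4, 4, 1
n=6: candidate gives 2, actual t_6 = 2 ✓
n=7: candidate gives 0, actual t_7 = 0 ✓
n=8: candidate gives 1, actual t_8 = 1 ✓
n=9: candidate gives 10, actual t_9 = 10 ✓
n=10: candidate gives 3, actual t_10 = 3 ✓
n=11: candidate gives 10, actual t_11 = 10 ✓
n=12: candidate gives 4, actual t_12 = 4 ✓
n=13: candidate gives 0, actual t_13 = 0 ✓
n=14: candidate gives 9, actual t_14 = 9 ✓
n=15: candidate gives 3, actual t_15 = 3 ✓
n=16: candidate gives 3, actual t_16 = 3 ✓
n=17: candidate gives 8, actual t_17 = 8 ✓
n=18: candidate gives 8, actual t_18 = 8 ✓
n=19: candidate gives 1, actual t_19 = 1 ✓
n=20: candidate gives 9, actual t_20 = 9 ✓
n=21: candidate gives 6, actual t_21 = 6 ✓
n=22: candidate gives 5, actual t_22 = 5 ✓
n=23: candidate gives 4, actual t_23 = 4 ✓
n=24: candidate gives 4, actual t_24 = 4 ✓
n=25: candidate gives 1, actual t_25 = 1 ✓

yes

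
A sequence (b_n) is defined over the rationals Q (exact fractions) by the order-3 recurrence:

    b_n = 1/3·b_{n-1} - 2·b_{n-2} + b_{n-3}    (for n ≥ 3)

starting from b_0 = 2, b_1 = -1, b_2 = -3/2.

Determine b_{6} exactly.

b_3 = 1/3·-3/2 + -2·-1 + 1·2 = 7/2
b_4 = 1/3·7/2 + -2·-3/2 + 1·-1 = 19/6
b_5 = 1/3·19/6 + -2·7/2 + 1·-3/2 = -67/9
b_6 = 1/3·-67/9 + -2·19/6 + 1·7/2 = -287/54

-287/54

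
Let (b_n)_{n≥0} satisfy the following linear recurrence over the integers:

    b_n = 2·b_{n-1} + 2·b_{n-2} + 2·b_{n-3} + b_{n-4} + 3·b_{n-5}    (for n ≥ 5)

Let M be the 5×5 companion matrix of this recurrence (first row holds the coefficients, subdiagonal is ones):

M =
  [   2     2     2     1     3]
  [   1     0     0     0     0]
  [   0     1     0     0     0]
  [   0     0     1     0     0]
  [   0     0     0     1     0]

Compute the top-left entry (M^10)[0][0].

(M^10)[0][0] is the top entry after applying M 10 times to the unit state (1, 0, 0, 0, 0). Equivalently it is h_{14} for the auxiliary sequence (h_n) obeying the same recurrence with h_4 = 1 and h_i = 0 for 0 ≤ i < 4:
h_5 = 2·1 + 2·0 + 2·0 + 1·0 + 3·0 = 2
h_6 = 2·2 + 2·1 + 2·0 + 1·0 + 3·0 = 6
h_7 = 2·6 + 2·2 + 2·1 + 1·0 + 3·0 = 18
h_8 = 2·18 + 2·6 + 2·2 + 1·1 + 3·0 = 53
h_9 = 2·53 + 2·18 + 2·6 + 1·2 + 3·1 = 159
h_10 = 2·159 + 2·53 + 2·18 + 1·6 + 3·2 = 472
h_11 = 2·472 + 2·159 + 2·53 + 1·18 + 3·6 = 1404
h_12 = 2·1404 + 2·472 + 2·159 + 1·53 + 3·18 = 4177
h_13 = 2·4177 + 2·1404 + 2·472 + 1·159 + 3·53 = 12424
h_14 = 2·12424 + 2·4177 + 2·1404 + 1·472 + 3·159 = 36959

36959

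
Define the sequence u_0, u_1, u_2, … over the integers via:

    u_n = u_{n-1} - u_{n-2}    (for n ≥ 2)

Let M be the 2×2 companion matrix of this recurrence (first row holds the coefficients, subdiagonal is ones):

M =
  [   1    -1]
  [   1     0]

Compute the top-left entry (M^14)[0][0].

(M^14)[0][0] is the top entry after applying M 14 times to the unit state (1, 0). Equivalently it is h_{15} for the auxiliary sequence (h_n) obeying the same recurrence with h_1 = 1 and h_i = 0 for 0 ≤ i < 1:
h_2 = 1·1 + -1·0 = 1
h_3 = 1·1 + -1·1 = 0
h_4 = 1·0 + -1·1 = -1
h_5 = 1·-1 + -1·0 = -1
h_6 = 1·-1 + -1·-1 = 0
h_7 = 1·0 + -1·-1 = 1
(h_6, h_7) = (0, 1) = (h_0, h_1), so the sequence has period 6.
15 ≡ 3 (mod 6), hence h_15 = h_3 = 0.

0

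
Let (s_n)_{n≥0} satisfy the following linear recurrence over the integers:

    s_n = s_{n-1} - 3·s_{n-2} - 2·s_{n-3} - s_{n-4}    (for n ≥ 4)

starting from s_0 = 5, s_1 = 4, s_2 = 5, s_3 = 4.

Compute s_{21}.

s_4 = 1·4 + -3·5 + -2·4 + -1·5 = -24
s_5 = 1·-24 + -3·4 + -2·5 + -1·4 = -50
s_6 = 1·-50 + -3·-24 + -2·4 + -1·5 = 9
s_7 = 1·9 + -3·-50 + -2·-24 + -1·4 = 203
s_8 = 1·203 + -3·9 + -2·-50 + -1·-24 = 300
s_9 = 1·300 + -3·203 + -2·9 + -1·-50 = -277
s_10 = 1·-277 + -3·300 + -2·203 + -1·9 = -1592
s_11 = 1·-1592 + -3·-277 + -2·300 + -1·203 = -1564
s_12 = 1·-1564 + -3·-1592 + -2·-277 + -1·300 = 3466
s_13 = 1·3466 + -3·-1564 + -2·-1592 + -1·-277 = 11619
s_14 = 1·11619 + -3·3466 + -2·-1564 + -1·-1592 = 5941
s_15 = 1·5941 + -3·11619 + -2·3466 + -1·-1564 = -34284
s_16 = 1·-34284 + -3·5941 + -2·11619 + -1·3466 = -78811
s_17 = 1·-78811 + -3·-34284 + -2·5941 + -1·11619 = 540
s_18 = 1·540 + -3·-78811 + -2·-34284 + -1·5941 = 299600
s_19 = 1·299600 + -3·540 + -2·-78811 + -1·-34284 = 489886
s_20 = 1·489886 + -3·299600 + -2·540 + -1·-78811 = -331183
s_21 = 1·-331183 + -3·489886 + -2·299600 + -1·540 = -2400581

-2400581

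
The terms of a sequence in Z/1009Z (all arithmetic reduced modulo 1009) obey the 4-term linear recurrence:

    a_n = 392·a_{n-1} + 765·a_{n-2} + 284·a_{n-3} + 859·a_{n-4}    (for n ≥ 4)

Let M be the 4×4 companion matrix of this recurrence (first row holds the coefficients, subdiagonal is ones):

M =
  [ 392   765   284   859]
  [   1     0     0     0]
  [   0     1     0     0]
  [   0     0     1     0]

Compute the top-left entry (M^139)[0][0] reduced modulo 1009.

(M^139)[0][0] is the top entry after applying M 139 times to the unit state (1, 0, 0, 0). Equivalently it is h_{142} for the auxiliary sequence (h_n) obeying the same recurrence with h_3 = 1 and h_i = 0 for 0 ≤ i < 3:
h_4 = 392·1 + 765·0 + 284·0 + 859·0 = 392
h_5 = 392·392 + 765·1 + 284·0 + 859·0 = 52
h_6 = 392·52 + 765·392 + 284·1 + 859·0 = 695
h_7 = 392·695 + 765·52 + 284·392 + 859·1 = 627
h_8 = 392·627 + 765·695 + 284·52 + 859·392 = 893
h_9 = 392·893 + 765·627 + 284·695 + 859·52 = 201
Continuing the recurrence:
  h_10 = 303;  h_11 = 251;  h_12 = 62;  h_13 = 800;  h_14 = 417;  h_15 = 690
  h_16 = 185;  h_17 = 461;  h_18 = 588;  h_19 = 458;  h_20 = 1005;  h_21 = 666
  h_22 = 211;  h_23 = 713;  h_24 = 30;  h_25 = 621;  h_26 = 327;  h_27 = 319
  h_28 = 189;  h_29 = 6;  h_30 = 809;  h_31 = 628;  h_32 = 945;  h_33 = 86
  h_34 = 385;  h_35 = 407;  h_36 = 746;  h_37 = 990;  h_38 = 545;  h_39 = 805
  h_40 = 708;  h_41 = 622;  h_42 = 1007;  h_43 = 418;  h_44 = 704;  h_45 = 397
  h_46 = 951;  h_47 = 479;  h_48 = 205;  h_49 = 470;  h_50 = 472;  h_51 = 210
  h_52 = 261;  h_53 = 603;  h_54 = 92;  h_55 = 168;  h_56 = 953;  h_57 = 877
  h_58 = 877;  h_59 = 909;  h_60 = 244;  h_61 = 451;  h_62 = 693;  h_63 = 721
  h_64 = 197;  h_65 = 192;  h_66 = 876;  h_67 = 164;  h_68 = 638;  h_69 = 230
  h_70 = 5;  h_71 = 523;  h_72 = 877;  h_73 = 463;  h_74 = 264;  h_75 = 703
  h_76 = 221;  h_77 = 337;  h_78 = 108;  h_79 = 160;  h_80 = 44;  h_81 = 708
  h_82 = 403;  h_83 = 963;  h_84 = 415;  h_85 = 536;  h_86 = 23;  h_87 = 974
  h_88 = 12;  h_89 = 925;  h_90 = 195;  h_91 = 658;  h_92 = 53;  h_93 = 852
  h_94 = 408;  h_95 = 579;  h_96 = 212;  h_97 = 530;  h_98 = 964;  h_99 = 955
  h_100 = 569;  h_101 = 666;  h_102 = 642;  h_103 = 552;  h_104 = 72;  h_105 = 180
  h_106 = 452;  h_107 = 282;  h_108 = 216;  h_109 = 188;  h_110 = 992;  h_111 = 814
  h_112 = 159;  h_113 = 196;  h_114 = 341;  h_115 = 832;  h_116 = 306;  h_117 = 532
  h_118 = 174;  h_119 = 395;  h_120 = 637;  h_121 = 851;  h_122 = 895;  h_123 = 496
  h_124 = 97;  h_125 = 143;  h_126 = 660;  h_127 = 401;  h_128 = 16;  h_129 = 761
  h_130 = 538;  h_131 = 885;  h_132 = 547;  h_133 = 802;  h_134 = 424;  h_135 = 181
  h_136 = 206;  h_137 = 380;  h_138 = 735;  h_139 = 738;  h_140 = 311
h_141 = 392·311 + 765·738 + 284·735 + 859·380 = 752
h_142 = 392·752 + 765·311 + 284·738 + 859·735 = 407

407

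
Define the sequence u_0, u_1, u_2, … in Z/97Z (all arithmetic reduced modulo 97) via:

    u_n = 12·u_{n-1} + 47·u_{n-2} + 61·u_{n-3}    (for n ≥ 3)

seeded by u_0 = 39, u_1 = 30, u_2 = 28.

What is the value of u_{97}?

u_3 = 12·28 + 47·30 + 61·39 = 51
u_4 = 12·51 + 47·28 + 61·30 = 72
u_5 = 12·72 + 47·51 + 61·28 = 22
u_6 = 12·22 + 47·72 + 61·51 = 66
u_7 = 12·66 + 47·22 + 61·72 = 10
u_8 = 12·10 + 47·66 + 61·22 = 5
u_9 = 12·5 + 47·10 + 61·66 = 94
u_10 = 12·94 + 47·5 + 61·10 = 33
u_11 = 12·33 + 47·94 + 61·5 = 75
u_12 = 12·75 + 47·33 + 61·94 = 37
u_13 = 12·37 + 47·75 + 61·33 = 65
u_14 = 12·65 + 47·37 + 61·75 = 13
u_15 = 12·13 + 47·65 + 61·37 = 36
u_16 = 12·36 + 47·13 + 61·65 = 61
u_17 = 12·61 + 47·36 + 61·13 = 16
u_18 = 12·16 + 47·61 + 61·36 = 17
u_19 = 12·17 + 47·16 + 61·61 = 21
u_20 = 12·21 + 47·17 + 61·16 = 87
u_21 = 12·87 + 47·21 + 61·17 = 61
u_22 = 12·61 + 47·87 + 61·21 = 88
u_23 = 12·88 + 47·61 + 61·87 = 15
u_24 = 12·15 + 47·88 + 61·61 = 83
u_25 = 12·83 + 47·15 + 61·88 = 85
u_26 = 12·85 + 47·83 + 61·15 = 16
u_27 = 12·16 + 47·85 + 61·83 = 35
u_28 = 12·35 + 47·16 + 61·85 = 52
u_29 = 12·52 + 47·35 + 61·16 = 44
u_30 = 12·44 + 47·52 + 61·35 = 63
u_31 = 12·63 + 47·44 + 61·52 = 79
u_32 = 12·79 + 47·63 + 61·44 = 94
u_33 = 12·94 + 47·79 + 61·63 = 51
u_34 = 12·51 + 47·94 + 61·79 = 52
u_35 = 12·52 + 47·51 + 61·94 = 25
u_36 = 12·25 + 47·52 + 61·51 = 35
u_37 = 12·35 + 47·25 + 61·52 = 14
u_38 = 12·14 + 47·35 + 61·25 = 40
u_39 = 12·40 + 47·14 + 61·35 = 72
u_40 = 12·72 + 47·40 + 61·14 = 9
u_41 = 12·9 + 47·72 + 61·40 = 15
u_42 = 12·15 + 47·9 + 61·72 = 48
u_43 = 12·48 + 47·15 + 61·9 = 84
u_44 = 12·84 + 47·48 + 61·15 = 8
u_45 = 12·8 + 47·84 + 61·48 = 85
u_46 = 12·85 + 47·8 + 61·84 = 21
u_47 = 12·21 + 47·85 + 61·8 = 79
u_48 = 12·79 + 47·21 + 61·85 = 39
u_49 = 12·39 + 47·79 + 61·21 = 30
u_50 = 12·30 + 47·39 + 61·79 = 28
u_51 = 12·28 + 47·30 + 61·39 = 51
u_52 = 12·51 + 47·28 + 61·30 = 72
u_53 = 12·72 + 47·51 + 61·28 = 22
u_54 = 12·22 + 47·72 + 61·51 = 66
u_55 = 12·66 + 47·22 + 61·72 = 10
u_56 = 12·10 + 47·66 + 61·22 = 5
u_57 = 12·5 + 47·10 + 61·66 = 94
u_58 = 12·94 + 47·5 + 61·10 = 33
u_59 = 12·33 + 47·94 + 61·5 = 75
u_60 = 12·75 + 47·33 + 61·94 = 37
u_61 = 12·37 + 47·75 + 61·33 = 65
u_62 = 12·65 + 47·37 + 61·75 = 13
u_63 = 12·13 + 47·65 + 61·37 = 36
u_64 = 12·36 + 47·13 + 61·65 = 61
u_65 = 12·61 + 47·36 + 61·13 = 16
u_66 = 12·16 + 47·61 + 61·36 = 17
u_67 = 12·17 + 47·16 + 61·61 = 21
u_68 = 12·21 + 47·17 + 61·16 = 87
u_69 = 12·87 + 47·21 + 61·17 = 61
u_70 = 12·61 + 47·87 + 61·21 = 88
u_71 = 12·88 + 47·61 + 61·87 = 15
u_72 = 12·15 + 47·88 + 61·61 = 83
u_73 = 12·83 + 47·15 + 61·88 = 85
u_74 = 12·85 + 47·83 + 61·15 = 16
u_75 = 12·16 + 47·85 + 61·83 = 35
u_76 = 12·35 + 47·16 + 61·85 = 52
u_77 = 12·52 + 47·35 + 61·16 = 44
u_78 = 12·44 + 47·52 + 61·35 = 63
u_79 = 12·63 + 47·44 + 61·52 = 79
u_80 = 12·79 + 47·63 + 61·44 = 94
u_81 = 12·94 + 47·79 + 61·63 = 51
u_82 = 12·51 + 47·94 + 61·79 = 52
u_83 = 12·52 + 47·51 + 61·94 = 25
u_84 = 12·25 + 47·52 + 61·51 = 35
u_85 = 12·35 + 47·25 + 61·52 = 14
u_86 = 12·14 + 47·35 + 61·25 = 40
u_87 = 12·40 + 47·14 + 61·35 = 72
u_88 = 12·72 + 47·40 + 61·14 = 9
u_89 = 12·9 + 47·72 + 61·40 = 15
u_90 = 12·15 + 47·9 + 61·72 = 48
u_91 = 12·48 + 47·15 + 61·9 = 84
u_92 = 12·84 + 47·48 + 61·15 = 8
u_93 = 12·8 + 47·84 + 61·48 = 85
u_94 = 12·85 + 47·8 + 61·84 = 21
u_95 = 12·21 + 47·85 + 61·8 = 79
u_96 = 12·79 + 47·21 + 61·85 = 39
u_97 = 12·39 + 47·79 + 61·21 = 30

30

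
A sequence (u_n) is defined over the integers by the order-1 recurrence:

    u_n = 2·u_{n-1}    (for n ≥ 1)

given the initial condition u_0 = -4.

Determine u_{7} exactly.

-512

u_1 = 2·-4 = -8
u_2 = 2·-8 = -16
u_3 = 2·-16 = -32
u_4 = 2·-32 = -64
u_5 = 2·-64 = -128
u_6 = 2·-128 = -256
u_7 = 2·-256 = -512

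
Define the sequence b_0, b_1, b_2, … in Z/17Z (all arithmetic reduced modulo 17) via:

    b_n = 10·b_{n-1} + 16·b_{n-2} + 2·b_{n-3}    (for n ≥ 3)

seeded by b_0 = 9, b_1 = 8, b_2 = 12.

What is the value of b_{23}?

10

b_3 = 10·12 + 16·8 + 2·9 = 11
b_4 = 10·11 + 16·12 + 2·8 = 12
b_5 = 10·12 + 16·11 + 2·12 = 14
b_6 = 10·14 + 16·12 + 2·11 = 14
b_7 = 10·14 + 16·14 + 2·12 = 14
b_8 = 10·14 + 16·14 + 2·14 = 1
b_9 = 10·1 + 16·14 + 2·14 = 7
b_10 = 10·7 + 16·1 + 2·14 = 12
b_11 = 10·12 + 16·7 + 2·1 = 13
b_12 = 10·13 + 16·12 + 2·7 = 13
b_13 = 10·13 + 16·13 + 2·12 = 5
b_14 = 10·5 + 16·13 + 2·13 = 12
b_15 = 10·12 + 16·5 + 2·13 = 5
b_16 = 10·5 + 16·12 + 2·5 = 14
b_17 = 10·14 + 16·5 + 2·12 = 6
b_18 = 10·6 + 16·14 + 2·5 = 5
b_19 = 10·5 + 16·6 + 2·14 = 4
b_20 = 10·4 + 16·5 + 2·6 = 13
b_21 = 10·13 + 16·4 + 2·5 = 0
b_22 = 10·0 + 16·13 + 2·4 = 12
b_23 = 10·12 + 16·0 + 2·13 = 10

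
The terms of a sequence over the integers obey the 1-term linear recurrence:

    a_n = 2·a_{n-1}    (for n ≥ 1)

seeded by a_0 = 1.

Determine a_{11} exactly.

2048

a_1 = 2·1 = 2
a_2 = 2·2 = 4
a_3 = 2·4 = 8
a_4 = 2·8 = 16
a_5 = 2·16 = 32
a_6 = 2·32 = 64
a_7 = 2·64 = 128
a_8 = 2·128 = 256
a_9 = 2·256 = 512
a_10 = 2·512 = 1024
a_11 = 2·1024 = 2048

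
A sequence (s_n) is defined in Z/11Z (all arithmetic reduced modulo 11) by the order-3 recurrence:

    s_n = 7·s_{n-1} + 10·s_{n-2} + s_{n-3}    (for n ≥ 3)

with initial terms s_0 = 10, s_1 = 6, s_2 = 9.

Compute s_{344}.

9

s_3 = 7·9 + 10·6 + 1·10 = 1
s_4 = 7·1 + 10·9 + 1·6 = 4
s_5 = 7·4 + 10·1 + 1·9 = 3
s_6 = 7·3 + 10·4 + 1·1 = 7
s_7 = 7·7 + 10·3 + 1·4 = 6
s_8 = 7·6 + 10·7 + 1·3 = 5
s_9 = 7·5 + 10·6 + 1·7 = 3
s_10 = 7·3 + 10·5 + 1·6 = 0
s_11 = 7·0 + 10·3 + 1·5 = 2
s_12 = 7·2 + 10·0 + 1·3 = 6
s_13 = 7·6 + 10·2 + 1·0 = 7
s_14 = 7·7 + 10·6 + 1·2 = 1
s_15 = 7·1 + 10·7 + 1·6 = 6
s_16 = 7·6 + 10·1 + 1·7 = 4
s_17 = 7·4 + 10·6 + 1·1 = 1
s_18 = 7·1 + 10·4 + 1·6 = 9
s_19 = 7·9 + 10·1 + 1·4 = 0
s_20 = 7·0 + 10·9 + 1·1 = 3
s_21 = 7·3 + 10·0 + 1·9 = 8
s_22 = 7·8 + 10·3 + 1·0 = 9
s_23 = 7·9 + 10·8 + 1·3 = 3
s_24 = 7·3 + 10·9 + 1·8 = 9
s_25 = 7·9 + 10·3 + 1·9 = 3
s_26 = 7·3 + 10·9 + 1·3 = 4
s_27 = 7·4 + 10·3 + 1·9 = 1
s_28 = 7·1 + 10·4 + 1·3 = 6
s_29 = 7·6 + 10·1 + 1·4 = 1
s_30 = 7·1 + 10·6 + 1·1 = 2
s_31 = 7·2 + 10·1 + 1·6 = 8
s_32 = 7·8 + 10·2 + 1·1 = 0
s_33 = 7·0 + 10·8 + 1·2 = 5
s_34 = 7·5 + 10·0 + 1·8 = 10
s_35 = 7·10 + 10·5 + 1·0 = 10
s_36 = 7·10 + 10·10 + 1·5 = 10
s_37 = 7·10 + 10·10 + 1·10 = 4
s_38 = 7·4 + 10·10 + 1·10 = 6
s_39 = 7·6 + 10·4 + 1·10 = 4
s_40 = 7·4 + 10·6 + 1·4 = 4
s_41 = 7·4 + 10·4 + 1·6 = 8
s_42 = 7·8 + 10·4 + 1·4 = 1
s_43 = 7·1 + 10·8 + 1·4 = 3
s_44 = 7·3 + 10·1 + 1·8 = 6
s_45 = 7·6 + 10·3 + 1·1 = 7
s_46 = 7·7 + 10·6 + 1·3 = 2
s_47 = 7·2 + 10·7 + 1·6 = 2
s_48 = 7·2 + 10·2 + 1·7 = 8
s_49 = 7·8 + 10·2 + 1·2 = 1
s_50 = 7·1 + 10·8 + 1·2 = 1
s_51 = 7·1 + 10·1 + 1·8 = 3
s_52 = 7·3 + 10·1 + 1·1 = 10
s_53 = 7·10 + 10·3 + 1·1 = 2
s_54 = 7·2 + 10·10 + 1·3 = 7
s_55 = 7·7 + 10·2 + 1·10 = 2
s_56 = 7·2 + 10·7 + 1·2 = 9
s_57 = 7·9 + 10·2 + 1·7 = 2
s_58 = 7·2 + 10·9 + 1·2 = 7
s_59 = 7·7 + 10·2 + 1·9 = 1
s_60 = 7·1 + 10·7 + 1·2 = 2
s_61 = 7·2 + 10·1 + 1·7 = 9
s_62 = 7·9 + 10·2 + 1·1 = 7
s_63 = 7·7 + 10·9 + 1·2 = 9
s_64 = 7·9 + 10·7 + 1·9 = 10
s_65 = 7·10 + 10·9 + 1·7 = 2
s_66 = 7·2 + 10·10 + 1·9 = 2
s_67 = 7·2 + 10·2 + 1·10 = 0
s_68 = 7·0 + 10·2 + 1·2 = 0
s_69 = 7·0 + 10·0 + 1·2 = 2
s_70 = 7·2 + 10·0 + 1·0 = 3
s_71 = 7·3 + 10·2 + 1·0 = 8
s_72 = 7·8 + 10·3 + 1·2 = 0
s_73 = 7·0 + 10·8 + 1·3 = 6
s_74 = 7·6 + 10·0 + 1·8 = 6
s_75 = 7·6 + 10·6 + 1·0 = 3
s_76 = 7·3 + 10·6 + 1·6 = 10
s_77 = 7·10 + 10·3 + 1·6 = 7
s_78 = 7·7 + 10·10 + 1·3 = 9
s_79 = 7·9 + 10·7 + 1·10 = 0
s_80 = 7·0 + 10·9 + 1·7 = 9
s_81 = 7·9 + 10·0 + 1·9 = 6
s_82 = 7·6 + 10·9 + 1·0 = 0
s_83 = 7·0 + 10·6 + 1·9 = 3
s_84 = 7·3 + 10·0 + 1·6 = 5
s_85 = 7·5 + 10·3 + 1·0 = 10
s_86 = 7·10 + 10·5 + 1·3 = 2
s_87 = 7·2 + 10·10 + 1·5 = 9
s_88 = 7·9 + 10·2 + 1·10 = 5
s_89 = 7·5 + 10·9 + 1·2 = 6
s_90 = 7·6 + 10·5 + 1·9 = 2
s_91 = 7·2 + 10·6 + 1·5 = 2
s_92 = 7·2 + 10·2 + 1·6 = 7
s_93 = 7·7 + 10·2 + 1·2 = 5
s_94 = 7·5 + 10·7 + 1·2 = 8
s_95 = 7·8 + 10·5 + 1·7 = 3
s_96 = 7·3 + 10·8 + 1·5 = 7
s_97 = 7·7 + 10·3 + 1·8 = 10
s_98 = 7·10 + 10·7 + 1·3 = 0
s_99 = 7·0 + 10·10 + 1·7 = 8
s_100 = 7·8 + 10·0 + 1·10 = 0
s_101 = 7·0 + 10·8 + 1·0 = 3
s_102 = 7·3 + 10·0 + 1·8 = 7
s_103 = 7·7 + 10·3 + 1·0 = 2
s_104 = 7·2 + 10·7 + 1·3 = 10
s_105 = 7·10 + 10·2 + 1·7 = 9
s_106 = 7·9 + 10·10 + 1·2 = 0
s_107 = 7·0 + 10·9 + 1·10 = 1
s_108 = 7·1 + 10·0 + 1·9 = 5
s_109 = 7·5 + 10·1 + 1·0 = 1
s_110 = 7·1 + 10·5 + 1·1 = 3
s_111 = 7·3 + 10·1 + 1·5 = 3
s_112 = 7·3 + 10·3 + 1·1 = 8
s_113 = 7·8 + 10·3 + 1·3 = 1
s_114 = 7·1 + 10·8 + 1·3 = 2
s_115 = 7·2 + 10·1 + 1·8 = 10
s_116 = 7·10 + 10·2 + 1·1 = 3
s_117 = 7·3 + 10·10 + 1·2 = 2
s_118 = 7·2 + 10·3 + 1·10 = 10
s_119 = 7·10 + 10·2 + 1·3 = 5
s_120 = 7·5 + 10·10 + 1·2 = 5
s_121 = 7·5 + 10·5 + 1·10 = 7
s_122 = 7·7 + 10·5 + 1·5 = 5
s_123 = 7·5 + 10·7 + 1·5 = 0
s_124 = 7·0 + 10·5 + 1·7 = 2
s_125 = 7·2 + 10·0 + 1·5 = 8
s_126 = 7·8 + 10·2 + 1·0 = 10
s_127 = 7·10 + 10·8 + 1·2 = 9
s_128 = 7·9 + 10·10 + 1·8 = 6
s_129 = 7·6 + 10·9 + 1·10 = 10
s_130 = 7·10 + 10·6 + 1·9 = 7
s_131 = 7·7 + 10·10 + 1·6 = 1
s_132 = 7·1 + 10·7 + 1·10 = 10
s_133 = 7·10 + 10·1 + 1·7 = 10
s_134 = 7·10 + 10·10 + 1·1 = 6
s_135 = 7·6 + 10·10 + 1·10 = 9
(s_133, s_134, s_135) = (10, 6, 9) = (s_0, s_1, s_2), so the sequence has period 133.
344 ≡ 78 (mod 133), hence s_344 = s_78 = 9.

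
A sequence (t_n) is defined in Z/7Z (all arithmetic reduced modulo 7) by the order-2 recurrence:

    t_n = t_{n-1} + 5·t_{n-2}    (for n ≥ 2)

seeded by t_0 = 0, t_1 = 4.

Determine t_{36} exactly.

t_2 = 1·4 + 5·0 = 4
t_3 = 1·4 + 5·4 = 3
t_4 = 1·3 + 5·4 = 2
t_5 = 1·2 + 5·3 = 3
t_6 = 1·3 + 5·2 = 6
t_7 = 1·6 + 5·3 = 0
t_8 = 1·0 + 5·6 = 2
t_9 = 1·2 + 5·0 = 2
t_10 = 1·2 + 5·2 = 5
t_11 = 1·5 + 5·2 = 1
t_12 = 1·1 + 5·5 = 5
t_13 = 1·5 + 5·1 = 3
t_14 = 1·3 + 5·5 = 0
t_15 = 1·0 + 5·3 = 1
t_16 = 1·1 + 5·0 = 1
t_17 = 1·1 + 5·1 = 6
t_18 = 1·6 + 5·1 = 4
t_19 = 1·4 + 5·6 = 6
t_20 = 1·6 + 5·4 = 5
t_21 = 1·5 + 5·6 = 0
t_22 = 1·0 + 5·5 = 4
t_23 = 1·4 + 5·0 = 4
t_24 = 1·4 + 5·4 = 3
t_25 = 1·3 + 5·4 = 2
t_26 = 1·2 + 5·3 = 3
t_27 = 1·3 + 5·2 = 6
t_28 = 1·6 + 5·3 = 0
t_29 = 1·0 + 5·6 = 2
t_30 = 1·2 + 5·0 = 2
t_31 = 1·2 + 5·2 = 5
t_32 = 1·5 + 5·2 = 1
t_33 = 1·1 + 5·5 = 5
t_34 = 1·5 + 5·1 = 3
t_35 = 1·3 + 5·5 = 0
t_36 = 1·0 + 5·3 = 1

1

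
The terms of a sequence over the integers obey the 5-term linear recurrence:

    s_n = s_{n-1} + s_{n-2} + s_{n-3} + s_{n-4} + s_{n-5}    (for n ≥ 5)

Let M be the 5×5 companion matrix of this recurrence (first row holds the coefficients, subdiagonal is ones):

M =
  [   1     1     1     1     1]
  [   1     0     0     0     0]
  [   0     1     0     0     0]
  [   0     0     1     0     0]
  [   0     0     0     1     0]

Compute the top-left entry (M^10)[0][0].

464

(M^10)[0][0] is the top entry after applying M 10 times to the unit state (1, 0, 0, 0, 0). Equivalently it is h_{14} for the auxiliary sequence (h_n) obeying the same recurrence with h_4 = 1 and h_i = 0 for 0 ≤ i < 4:
h_5 = 1·1 + 1·0 + 1·0 + 1·0 + 1·0 = 1
h_6 = 1·1 + 1·1 + 1·0 + 1·0 + 1·0 = 2
h_7 = 1·2 + 1·1 + 1·1 + 1·0 + 1·0 = 4
h_8 = 1·4 + 1·2 + 1·1 + 1·1 + 1·0 = 8
h_9 = 1·8 + 1·4 + 1·2 + 1·1 + 1·1 = 16
h_10 = 1·16 + 1·8 + 1·4 + 1·2 + 1·1 = 31
h_11 = 1·31 + 1·16 + 1·8 + 1·4 + 1·2 = 61
h_12 = 1·61 + 1·31 + 1·16 + 1·8 + 1·4 = 120
h_13 = 1·120 + 1·61 + 1·31 + 1·16 + 1·8 = 236
h_14 = 1·236 + 1·120 + 1·61 + 1·31 + 1·16 = 464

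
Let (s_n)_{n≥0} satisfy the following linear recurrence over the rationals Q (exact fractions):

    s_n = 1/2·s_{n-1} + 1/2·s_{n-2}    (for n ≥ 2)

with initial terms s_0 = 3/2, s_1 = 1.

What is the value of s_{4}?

19/16

s_2 = 1/2·1 + 1/2·3/2 = 5/4
s_3 = 1/2·5/4 + 1/2·1 = 9/8
s_4 = 1/2·9/8 + 1/2·5/4 = 19/16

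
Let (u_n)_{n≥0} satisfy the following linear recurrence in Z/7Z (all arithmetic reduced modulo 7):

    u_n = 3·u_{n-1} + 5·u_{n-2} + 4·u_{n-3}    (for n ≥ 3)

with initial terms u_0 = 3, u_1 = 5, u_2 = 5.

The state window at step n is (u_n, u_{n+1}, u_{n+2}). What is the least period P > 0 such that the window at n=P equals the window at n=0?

48

n=0: window = (3, 5, 5)
n=1: window = (5, 5, 3)
n=2: window = (5, 3, 5)
n=3: window = (3, 5, 1)
n=4: window = (5, 1, 5)
n=5: window = (1, 5, 5)
n=6: window = (5, 5, 2)
n=7: window = (5, 2, 2)
n=8: window = (2, 2, 1)
n=9: window = (2, 1, 0)
n=10: window = (1, 0, 6)
n=11: window = (0, 6, 1)
n=12: window = (6, 1, 5)
n=13: window = (1, 5, 2)
n=14: window = (5, 2, 0)
n=15: window = (2, 0, 2)
n=16: window = (0, 2, 0)
n=17: window = (2, 0, 3)
n=18: window = (0, 3, 3)
n=19: window = (3, 3, 3)
n=20: window = (3, 3, 1)
n=21: window = (3, 1, 2)
n=22: window = (1, 2, 2)
n=23: window = (2, 2, 6)
n=24: window = (2, 6, 1)
n=25: window = (6, 1, 6)
n=26: window = (1, 6, 5)
n=27: window = (6, 5, 0)
n=28: window = (5, 0, 0)
n=29: window = (0, 0, 6)
n=30: window = (0, 6, 4)
n=31: window = (6, 4, 0)
n=32: window = (4, 0, 2)
n=33: window = (0, 2, 1)
n=34: window = (2, 1, 6)
n=35: window = (1, 6, 3)
n=36: window = (6, 3, 1)
n=37: window = (3, 1, 0)
n=38: window = (1, 0, 3)
n=39: window = (0, 3, 6)
n=40: window = (3, 6, 5)
…
n=46: window = (2, 6, 3)
n=47: window = (6, 3, 5)
n=48: window = (3, 5, 5)
window at n=48 equals window at n=0 → period = 48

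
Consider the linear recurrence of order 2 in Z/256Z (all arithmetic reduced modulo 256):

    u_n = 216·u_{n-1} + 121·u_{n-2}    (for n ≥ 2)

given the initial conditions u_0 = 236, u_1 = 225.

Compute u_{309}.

u_2 = 216·225 + 121·236 = 100
u_3 = 216·100 + 121·225 = 185
u_4 = 216·185 + 121·100 = 92
u_5 = 216·92 + 121·185 = 17
u_6 = 216·17 + 121·92 = 212
u_7 = 216·212 + 121·17 = 233
u_8 = 216·233 + 121·212 = 204
u_9 = 216·204 + 121·233 = 65
u_10 = 216·65 + 121·204 = 68
u_11 = 216·68 + 121·65 = 25
u_12 = 216·25 + 121·68 = 60
u_13 = 216·60 + 121·25 = 113
u_14 = 216·113 + 121·60 = 180
u_15 = 216·180 + 121·113 = 73
u_16 = 216·73 + 121·180 = 172
u_17 = 216·172 + 121·73 = 161
u_18 = 216·161 + 121·172 = 36
u_19 = 216·36 + 121·161 = 121
u_20 = 216·121 + 121·36 = 28
u_21 = 216·28 + 121·121 = 209
u_22 = 216·209 + 121·28 = 148
u_23 = 216·148 + 121·209 = 169
u_24 = 216·169 + 121·148 = 140
u_25 = 216·140 + 121·169 = 1
u_26 = 216·1 + 121·140 = 4
u_27 = 216·4 + 121·1 = 217
u_28 = 216·217 + 121·4 = 252
u_29 = 216·252 + 121·217 = 49
u_30 = 216·49 + 121·252 = 116
u_31 = 216·116 + 121·49 = 9
u_32 = 216·9 + 121·116 = 108
u_33 = 216·108 + 121·9 = 97
u_34 = 216·97 + 121·108 = 228
u_35 = 216·228 + 121·97 = 57
u_36 = 216·57 + 121·228 = 220
u_37 = 216·220 + 121·57 = 145
u_38 = 216·145 + 121·220 = 84
u_39 = 216·84 + 121·145 = 105
u_40 = 216·105 + 121·84 = 76
u_41 = 216·76 + 121·105 = 193
u_42 = 216·193 + 121·76 = 196
u_43 = 216·196 + 121·193 = 153
u_44 = 216·153 + 121·196 = 188
u_45 = 216·188 + 121·153 = 241
u_46 = 216·241 + 121·188 = 52
u_47 = 216·52 + 121·241 = 201
u_48 = 216·201 + 121·52 = 44
u_49 = 216·44 + 121·201 = 33
u_50 = 216·33 + 121·44 = 164
u_51 = 216·164 + 121·33 = 249
u_52 = 216·249 + 121·164 = 156
u_53 = 216·156 + 121·249 = 81
u_54 = 216·81 + 121·156 = 20
u_55 = 216·20 + 121·81 = 41
u_56 = 216·41 + 121·20 = 12
u_57 = 216·12 + 121·41 = 129
u_58 = 216·129 + 121·12 = 132
u_59 = 216·132 + 121·129 = 89
u_60 = 216·89 + 121·132 = 124
u_61 = 216·124 + 121·89 = 177
u_62 = 216·177 + 121·124 = 244
u_63 = 216·244 + 121·177 = 137
u_64 = 216·137 + 121·244 = 236
u_65 = 216·236 + 121·137 = 225
(u_64, u_65) = (236, 225) = (u_0, u_1), so the sequence has period 64.
309 ≡ 53 (mod 64), hence u_309 = u_53 = 81.

81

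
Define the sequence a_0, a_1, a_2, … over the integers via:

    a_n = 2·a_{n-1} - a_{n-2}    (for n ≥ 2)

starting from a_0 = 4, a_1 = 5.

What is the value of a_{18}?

22

a_2 = 2·5 + -1·4 = 6
a_3 = 2·6 + -1·5 = 7
a_4 = 2·7 + -1·6 = 8
a_5 = 2·8 + -1·7 = 9
a_6 = 2·9 + -1·8 = 10
a_7 = 2·10 + -1·9 = 11
a_8 = 2·11 + -1·10 = 12
a_9 = 2·12 + -1·11 = 13
a_10 = 2·13 + -1·12 = 14
a_11 = 2·14 + -1·13 = 15
a_12 = 2·15 + -1·14 = 16
a_13 = 2·16 + -1·15 = 17
a_14 = 2·17 + -1·16 = 18
a_15 = 2·18 + -1·17 = 19
a_16 = 2·19 + -1·18 = 20
a_17 = 2·20 + -1·19 = 21
a_18 = 2·21 + -1·20 = 22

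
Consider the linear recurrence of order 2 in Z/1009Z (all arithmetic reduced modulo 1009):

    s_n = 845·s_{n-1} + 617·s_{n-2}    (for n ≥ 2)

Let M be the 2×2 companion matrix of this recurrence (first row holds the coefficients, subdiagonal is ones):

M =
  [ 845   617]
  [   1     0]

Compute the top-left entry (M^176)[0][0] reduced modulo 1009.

556

(M^176)[0][0] is the top entry after applying M 176 times to the unit state (1, 0). Equivalently it is h_{177} for the auxiliary sequence (h_n) obeying the same recurrence with h_1 = 1 and h_i = 0 for 0 ≤ i < 1:
h_2 = 845·1 + 617·0 = 845
h_3 = 845·845 + 617·1 = 270
h_4 = 845·270 + 617·845 = 837
h_5 = 845·837 + 617·270 = 61
h_6 = 845·61 + 617·837 = 916
h_7 = 845·916 + 617·61 = 421
Continuing the recurrence:
  h_8 = 709;  h_9 = 203;  h_10 = 561;  h_11 = 959;  h_12 = 178;  h_13 = 498
  h_14 = 911;  h_15 = 458;  h_16 = 637;  h_17 = 534;  h_18 = 735;  h_19 = 75
  h_20 = 262;  h_21 = 280;  h_22 = 708;  h_23 = 144;  h_24 = 539;  h_25 = 452
  h_26 = 131;  h_27 = 105;  h_28 = 40;  h_29 = 712;  h_30 = 740;  h_31 = 109
  h_32 = 798;  h_33 = 957;  h_34 = 430;  h_35 = 314;  h_36 = 915;  h_37 = 291
  h_38 = 223;  h_39 = 706;  h_40 = 618;  h_41 = 271;  h_42 = 865;  h_43 = 122
  h_44 = 116;  h_45 = 755;  h_46 = 220;  h_47 = 930;  h_48 = 373;  h_49 = 66
  h_50 = 364;  h_51 = 197;  h_52 = 570;  h_53 = 826;  h_54 = 300;  h_55 = 338
  h_56 = 516;  h_57 = 824;  h_58 = 607;  h_59 = 215;  h_60 = 235;  h_61 = 278
  h_62 = 521;  h_63 = 317;  h_64 = 66;  h_65 = 118;  h_66 = 181;  h_67 = 744
  h_68 = 760;  h_69 = 429;  h_70 = 9;  h_71 = 877;  h_72 = 967;  h_73 = 110
  h_74 = 442;  h_75 = 427;  h_76 = 886;  h_77 = 102;  h_78 = 209;  h_79 = 406
  h_80 = 820;  h_81 = 996;  h_82 = 545;  h_83 = 472;  h_84 = 553;  h_85 = 750
  h_86 = 257;  h_87 = 858;  h_88 = 704;  h_89 = 240;  h_90 = 489;  h_91 = 281
  h_92 = 352;  h_93 = 623;  h_94 = 995;  h_95 = 240;  h_96 = 434;  h_97 = 220
  h_98 = 637;  h_99 = 1002;  h_100 = 667;  h_101 = 310;  h_102 = 486;  h_103 = 576
  h_104 = 571;  h_105 = 417;  h_106 = 390;  h_107 = 610;  h_108 = 339;  h_109 = 921
  h_110 = 606;  h_111 = 697;  h_112 = 281;  h_113 = 545;  h_114 = 250;  h_115 = 637
  h_116 = 341;  h_117 = 99;  h_118 = 433;  h_119 = 161;  h_120 = 615;  h_121 = 495
  h_122 = 620;  h_123 = 926;  h_124 = 624;  h_125 = 830;  h_126 = 674;  h_127 = 1001
  h_128 = 453;  h_129 = 483;  h_130 = 507;  h_131 = 955;  h_132 = 813;  h_133 = 844
  h_134 = 974;  h_135 = 799;  h_136 = 737;  h_137 = 803;  h_138 = 157;  h_139 = 518
  h_140 = 818;  h_141 = 807;  h_142 = 37;  h_143 = 468;  h_144 = 563;  h_145 = 678
  h_146 = 73;  h_147 = 736;  h_148 = 12;  h_149 = 112;  h_150 = 135;  h_151 = 550
  h_152 = 158;  h_153 = 648;  h_154 = 295;  h_155 = 304;  h_156 = 989;  h_157 = 147
  h_158 = 885;  h_159 = 45;  h_160 = 868;  h_161 = 439;  h_162 = 429;  h_163 = 725
  h_164 = 497;  h_165 = 559;  h_166 = 56;  h_167 = 731;  h_168 = 433;  h_169 = 631
  h_170 = 219;  h_171 = 261;  h_172 = 500;  h_173 = 335;  h_174 = 301;  h_175 = 936
h_176 = 845·936 + 617·301 = 934
h_177 = 845·934 + 617·936 = 556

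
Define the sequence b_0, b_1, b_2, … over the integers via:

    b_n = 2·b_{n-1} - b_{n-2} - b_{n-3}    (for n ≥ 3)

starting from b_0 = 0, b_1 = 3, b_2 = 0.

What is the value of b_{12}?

135

b_3 = 2·0 + -1·3 + -1·0 = -3
b_4 = 2·-3 + -1·0 + -1·3 = -9
b_5 = 2·-9 + -1·-3 + -1·0 = -15
b_6 = 2·-15 + -1·-9 + -1·-3 = -18
b_7 = 2·-18 + -1·-15 + -1·-9 = -12
b_8 = 2·-12 + -1·-18 + -1·-15 = 9
b_9 = 2·9 + -1·-12 + -1·-18 = 48
b_10 = 2·48 + -1·9 + -1·-12 = 99
b_11 = 2·99 + -1·48 + -1·9 = 141
b_12 = 2·141 + -1·99 + -1·48 = 135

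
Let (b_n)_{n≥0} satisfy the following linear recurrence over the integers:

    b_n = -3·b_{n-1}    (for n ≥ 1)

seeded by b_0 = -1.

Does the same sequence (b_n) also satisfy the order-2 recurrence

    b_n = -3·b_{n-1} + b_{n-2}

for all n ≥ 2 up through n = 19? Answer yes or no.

Terms b_0..b_19: -1, 3, -9, 27, -81, 243, -729, 2187, -6561, 19683, -59049, 177147, -531441, 1594323, -4782969, 14348907, -43046721, 129140163, -387420489, 1162261467
n=2: candidate gives -10, actual b_2 = -9 ✗

no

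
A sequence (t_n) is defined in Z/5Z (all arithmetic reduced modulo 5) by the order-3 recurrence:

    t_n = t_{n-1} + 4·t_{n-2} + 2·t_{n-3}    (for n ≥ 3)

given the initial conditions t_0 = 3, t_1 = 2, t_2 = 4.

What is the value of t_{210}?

t_3 = 1·4 + 4·2 + 2·3 = 3
t_4 = 1·3 + 4·4 + 2·2 = 3
t_5 = 1·3 + 4·3 + 2·4 = 3
t_6 = 1·3 + 4·3 + 2·3 = 1
t_7 = 1·1 + 4·3 + 2·3 = 4
t_8 = 1·4 + 4·1 + 2·3 = 4
t_9 = 1·4 + 4·4 + 2·1 = 2
t_10 = 1·2 + 4·4 + 2·4 = 1
t_11 = 1·1 + 4·2 + 2·4 = 2
t_12 = 1·2 + 4·1 + 2·2 = 0
t_13 = 1·0 + 4·2 + 2·1 = 0
t_14 = 1·0 + 4·0 + 2·2 = 4
t_15 = 1·4 + 4·0 + 2·0 = 4
t_16 = 1·4 + 4·4 + 2·0 = 0
t_17 = 1·0 + 4·4 + 2·4 = 4
t_18 = 1·4 + 4·0 + 2·4 = 2
t_19 = 1·2 + 4·4 + 2·0 = 3
t_20 = 1·3 + 4·2 + 2·4 = 4
t_21 = 1·4 + 4·3 + 2·2 = 0
t_22 = 1·0 + 4·4 + 2·3 = 2
t_23 = 1·2 + 4·0 + 2·4 = 0
t_24 = 1·0 + 4·2 + 2·0 = 3
t_25 = 1·3 + 4·0 + 2·2 = 2
t_26 = 1·2 + 4·3 + 2·0 = 4
(t_24, t_25, t_26) = (3, 2, 4) = (t_0, t_1, t_2), so the sequence has period 24.
210 ≡ 18 (mod 24), hence t_210 = t_18 = 2.

2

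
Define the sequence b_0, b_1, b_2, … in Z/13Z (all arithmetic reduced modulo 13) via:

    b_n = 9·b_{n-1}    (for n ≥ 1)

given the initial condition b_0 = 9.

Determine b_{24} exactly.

b_1 = 9·9 = 3
b_2 = 9·3 = 1
b_3 = 9·1 = 9
(b_3) = (9) = (b_0), so the sequence has period 3.
24 ≡ 0 (mod 3), hence b_24 = b_0 = 9.

9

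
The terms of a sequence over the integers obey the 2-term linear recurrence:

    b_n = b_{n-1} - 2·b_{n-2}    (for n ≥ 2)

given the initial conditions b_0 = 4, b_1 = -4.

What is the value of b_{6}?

b_2 = 1·-4 + -2·4 = -12
b_3 = 1·-12 + -2·-4 = -4
b_4 = 1·-4 + -2·-12 = 20
b_5 = 1·20 + -2·-4 = 28
b_6 = 1·28 + -2·20 = -12

-12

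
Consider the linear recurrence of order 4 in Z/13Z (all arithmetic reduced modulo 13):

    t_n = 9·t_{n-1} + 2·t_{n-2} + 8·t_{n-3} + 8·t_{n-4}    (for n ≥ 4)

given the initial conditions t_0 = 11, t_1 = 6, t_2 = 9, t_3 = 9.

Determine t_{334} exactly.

5

t_4 = 9·9 + 2·9 + 8·6 + 8·11 = 1
t_5 = 9·1 + 2·9 + 8·9 + 8·6 = 4
t_6 = 9·4 + 2·1 + 8·9 + 8·9 = 0
t_7 = 9·0 + 2·4 + 8·1 + 8·9 = 10
t_8 = 9·10 + 2·0 + 8·4 + 8·1 = 0
t_9 = 9·0 + 2·10 + 8·0 + 8·4 = 0
t_10 = 9·0 + 2·0 + 8·10 + 8·0 = 2
t_11 = 9·2 + 2·0 + 8·0 + 8·10 = 7
t_12 = 9·7 + 2·2 + 8·0 + 8·0 = 2
t_13 = 9·2 + 2·7 + 8·2 + 8·0 = 9
t_14 = 9·9 + 2·2 + 8·7 + 8·2 = 1
t_15 = 9·1 + 2·9 + 8·2 + 8·7 = 8
t_16 = 9·8 + 2·1 + 8·9 + 8·2 = 6
t_17 = 9·6 + 2·8 + 8·1 + 8·9 = 7
t_18 = 9·7 + 2·6 + 8·8 + 8·1 = 4
t_19 = 9·4 + 2·7 + 8·6 + 8·8 = 6
t_20 = 9·6 + 2·4 + 8·7 + 8·6 = 10
t_21 = 9·10 + 2·6 + 8·4 + 8·7 = 8
t_22 = 9·8 + 2·10 + 8·6 + 8·4 = 3
t_23 = 9·3 + 2·8 + 8·10 + 8·6 = 2
t_24 = 9·2 + 2·3 + 8·8 + 8·10 = 12
t_25 = 9·12 + 2·2 + 8·3 + 8·8 = 5
t_26 = 9·5 + 2·12 + 8·2 + 8·3 = 5
t_27 = 9·5 + 2·5 + 8·12 + 8·2 = 11
t_28 = 9·11 + 2·5 + 8·5 + 8·12 = 11
t_29 = 9·11 + 2·11 + 8·5 + 8·5 = 6
t_30 = 9·6 + 2·11 + 8·11 + 8·5 = 9
t_31 = 9·9 + 2·6 + 8·11 + 8·11 = 9
(t_28, t_29, t_30, t_31) = (11, 6, 9, 9) = (t_0, t_1, t_2, t_3), so the sequence has period 28.
334 ≡ 26 (mod 28), hence t_334 = t_26 = 5.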